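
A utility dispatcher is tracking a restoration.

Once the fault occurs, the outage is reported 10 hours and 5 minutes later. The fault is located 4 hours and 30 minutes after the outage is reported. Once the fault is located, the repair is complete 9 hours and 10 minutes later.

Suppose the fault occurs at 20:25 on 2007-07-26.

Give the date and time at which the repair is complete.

The fault occurs: 20:25 Jul 26, 2007.
The outage is reported: 20:25 Jul 26, 2007 + 10h05m = 06:30 Jul 27, 2007.
The fault is located: 06:30 Jul 27, 2007 + 4h30m = 11:00 Jul 27, 2007.
The repair is complete: 11:00 Jul 27, 2007 + 9h10m = 20:10 Jul 27, 2007.

20:10 on 2007-07-27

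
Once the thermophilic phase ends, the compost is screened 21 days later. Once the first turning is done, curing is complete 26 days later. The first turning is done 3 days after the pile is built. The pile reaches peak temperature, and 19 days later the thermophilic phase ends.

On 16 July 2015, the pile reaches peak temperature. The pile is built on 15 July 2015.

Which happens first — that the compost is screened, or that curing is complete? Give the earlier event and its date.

The pile reaches peak temperature: Jul 16, 2015.
The thermophilic phase ends: Jul 16, 2015 + 19 days = Aug 4, 2015.
The compost is screened: Aug 4, 2015 + 21 days = Aug 25, 2015.
The pile is built: Jul 15, 2015.
The first turning is done: Jul 15, 2015 + 3 days = Jul 18, 2015.
Curing is complete: Jul 18, 2015 + 26 days = Aug 13, 2015.
Comparing: the compost is screened on Aug 25, 2015 vs curing is complete on Aug 13, 2015. Earlier: curing is complete.

Curing is complete — 13 August 2015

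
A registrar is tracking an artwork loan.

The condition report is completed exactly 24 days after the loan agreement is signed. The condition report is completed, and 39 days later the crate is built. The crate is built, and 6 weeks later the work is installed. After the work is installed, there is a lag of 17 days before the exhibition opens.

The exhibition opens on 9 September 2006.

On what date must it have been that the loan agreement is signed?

The exhibition opens: Sep 9, 2006.
The work is installed: Sep 9, 2006 − 17 days = Aug 23, 2006.
The crate is built: Aug 23, 2006 − 6 weeks = Jul 12, 2006.
The condition report is completed: Jul 12, 2006 − 39 days = Jun 3, 2006.
The loan agreement is signed: Jun 3, 2006 − 24 days = May 10, 2006.

10 May 2006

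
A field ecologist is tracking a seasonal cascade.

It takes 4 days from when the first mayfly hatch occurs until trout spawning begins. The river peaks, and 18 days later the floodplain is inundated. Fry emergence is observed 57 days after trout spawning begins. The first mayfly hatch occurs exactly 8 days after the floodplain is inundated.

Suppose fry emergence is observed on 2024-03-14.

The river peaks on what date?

2023-12-18

Fry emergence is observed: Mar 14, 2024.
Trout spawning begins: Mar 14, 2024 − 57 days = Jan 17, 2024.
The first mayfly hatch occurs: Jan 17, 2024 − 4 days = Jan 13, 2024.
The floodplain is inundated: Jan 13, 2024 − 8 days = Jan 5, 2024.
The river peaks: Jan 5, 2024 − 18 days = Dec 18, 2023.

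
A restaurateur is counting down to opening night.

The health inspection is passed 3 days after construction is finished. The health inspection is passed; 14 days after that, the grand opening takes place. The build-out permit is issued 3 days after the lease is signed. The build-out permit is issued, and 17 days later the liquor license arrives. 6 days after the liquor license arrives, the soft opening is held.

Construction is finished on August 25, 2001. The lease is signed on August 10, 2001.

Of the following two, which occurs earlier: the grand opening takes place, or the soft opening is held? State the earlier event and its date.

The soft opening is held — September 5, 2001

Construction is finished: Aug 25, 2001.
The health inspection is passed: Aug 25, 2001 + 3 days = Aug 28, 2001.
The grand opening takes place: Aug 28, 2001 + 14 days = Sep 11, 2001.
The lease is signed: Aug 10, 2001.
The build-out permit is issued: Aug 10, 2001 + 3 days = Aug 13, 2001.
The liquor license arrives: Aug 13, 2001 + 17 days = Aug 30, 2001.
The soft opening is held: Aug 30, 2001 + 6 days = Sep 5, 2001.
Comparing: the grand opening takes place on Sep 11, 2001 vs the soft opening is held on Sep 5, 2001. Earlier: the soft opening is held.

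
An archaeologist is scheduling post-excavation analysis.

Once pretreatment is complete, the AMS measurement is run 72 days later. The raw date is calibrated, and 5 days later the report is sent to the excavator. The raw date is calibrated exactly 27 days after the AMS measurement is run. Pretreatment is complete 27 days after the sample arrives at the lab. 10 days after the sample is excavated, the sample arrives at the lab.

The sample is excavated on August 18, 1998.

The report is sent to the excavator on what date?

January 6, 1999

The sample is excavated: Aug 18, 1998.
The sample arrives at the lab: Aug 18, 1998 + 10 days = Aug 28, 1998.
Pretreatment is complete: Aug 28, 1998 + 27 days = Sep 24, 1998.
The AMS measurement is run: Sep 24, 1998 + 72 days = Dec 5, 1998.
The raw date is calibrated: Dec 5, 1998 + 27 days = Jan 1, 1999.
The report is sent to the excavator: Jan 1, 1999 + 5 days = Jan 6, 1999.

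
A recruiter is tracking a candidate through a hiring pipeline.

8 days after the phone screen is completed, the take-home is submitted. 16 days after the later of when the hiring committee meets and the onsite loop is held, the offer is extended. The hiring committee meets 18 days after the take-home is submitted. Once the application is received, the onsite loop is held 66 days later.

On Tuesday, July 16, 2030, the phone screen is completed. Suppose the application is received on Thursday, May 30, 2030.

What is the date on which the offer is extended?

The phone screen is completed: Jul 16, 2030.
The take-home is submitted: Jul 16, 2030 + 8 days = Jul 24, 2030.
The hiring committee meets: Jul 24, 2030 + 18 days = Aug 11, 2030.
The application is received: May 30, 2030.
The onsite loop is held: May 30, 2030 + 66 days = Aug 4, 2030.
Both prerequisites met — the hiring committee meets (Aug 11, 2030), the onsite loop is held (Aug 4, 2030); the later is Aug 11, 2030.
The offer is extended: Aug 11, 2030 + 16 days = Aug 27, 2030.

Tuesday, August 27, 2030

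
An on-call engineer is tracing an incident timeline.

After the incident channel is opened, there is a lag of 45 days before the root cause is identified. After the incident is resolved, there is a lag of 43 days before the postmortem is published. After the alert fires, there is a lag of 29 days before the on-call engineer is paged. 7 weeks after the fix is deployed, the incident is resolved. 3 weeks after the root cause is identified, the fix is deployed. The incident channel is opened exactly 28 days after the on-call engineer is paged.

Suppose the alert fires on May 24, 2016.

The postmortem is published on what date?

The alert fires: May 24, 2016.
The on-call engineer is paged: May 24, 2016 + 29 days = Jun 22, 2016.
The incident channel is opened: Jun 22, 2016 + 28 days = Jul 20, 2016.
The root cause is identified: Jul 20, 2016 + 45 days = Sep 3, 2016.
The fix is deployed: Sep 3, 2016 + 3 weeks = Sep 24, 2016.
The incident is resolved: Sep 24, 2016 + 7 weeks = Nov 12, 2016.
The postmortem is published: Nov 12, 2016 + 43 days = Dec 25, 2016.

December 25, 2016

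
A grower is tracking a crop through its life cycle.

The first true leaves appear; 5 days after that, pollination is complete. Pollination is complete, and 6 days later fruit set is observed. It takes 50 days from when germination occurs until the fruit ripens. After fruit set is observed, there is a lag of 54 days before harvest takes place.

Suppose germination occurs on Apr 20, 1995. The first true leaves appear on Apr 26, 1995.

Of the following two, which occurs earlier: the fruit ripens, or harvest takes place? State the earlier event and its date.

The fruit ripens — Jun 9, 1995

Germination occurs: Apr 20, 1995.
The fruit ripens: Apr 20, 1995 + 50 days = Jun 9, 1995.
The first true leaves appear: Apr 26, 1995.
Pollination is complete: Apr 26, 1995 + 5 days = May 1, 1995.
Fruit set is observed: May 1, 1995 + 6 days = May 7, 1995.
Harvest takes place: May 7, 1995 + 54 days = Jun 30, 1995.
Comparing: the fruit ripens on Jun 9, 1995 vs harvest takes place on Jun 30, 1995. Earlier: the fruit ripens.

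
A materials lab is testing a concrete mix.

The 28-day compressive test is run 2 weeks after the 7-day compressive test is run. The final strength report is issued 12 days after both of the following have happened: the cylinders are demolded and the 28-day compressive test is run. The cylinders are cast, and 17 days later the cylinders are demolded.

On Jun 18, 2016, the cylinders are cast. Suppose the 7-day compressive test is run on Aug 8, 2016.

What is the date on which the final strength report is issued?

The cylinders are cast: Jun 18, 2016.
The cylinders are demolded: Jun 18, 2016 + 17 days = Jul 5, 2016.
The 7-day compressive test is run: Aug 8, 2016.
The 28-day compressive test is run: Aug 8, 2016 + 2 weeks = Aug 22, 2016.
Both prerequisites met — the cylinders are demolded (Jul 5, 2016), the 28-day compressive test is run (Aug 22, 2016); the later is Aug 22, 2016.
The final strength report is issued: Aug 22, 2016 + 12 days = Sep 3, 2016.

Sep 3, 2016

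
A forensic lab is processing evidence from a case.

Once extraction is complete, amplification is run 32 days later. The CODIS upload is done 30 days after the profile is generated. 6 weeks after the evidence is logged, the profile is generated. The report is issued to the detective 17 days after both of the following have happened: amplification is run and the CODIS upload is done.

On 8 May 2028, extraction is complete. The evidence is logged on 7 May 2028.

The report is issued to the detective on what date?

Extraction is complete: May 8, 2028.
Amplification is run: May 8, 2028 + 32 days = Jun 9, 2028.
The evidence is logged: May 7, 2028.
The profile is generated: May 7, 2028 + 6 weeks = Jun 18, 2028.
The CODIS upload is done: Jun 18, 2028 + 30 days = Jul 18, 2028.
Both prerequisites met — amplification is run (Jun 9, 2028), the CODIS upload is done (Jul 18, 2028); the later is Jul 18, 2028.
The report is issued to the detective: Jul 18, 2028 + 17 days = Aug 4, 2028.

4 August 2028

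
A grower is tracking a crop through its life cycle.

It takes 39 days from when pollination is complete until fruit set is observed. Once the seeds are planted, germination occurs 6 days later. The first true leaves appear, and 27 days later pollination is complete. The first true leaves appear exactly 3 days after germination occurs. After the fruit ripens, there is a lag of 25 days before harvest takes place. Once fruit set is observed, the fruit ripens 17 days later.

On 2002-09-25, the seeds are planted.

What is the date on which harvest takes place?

2003-01-20

The seeds are planted: Sep 25, 2002.
Germination occurs: Sep 25, 2002 + 6 days = Oct 1, 2002.
The first true leaves appear: Oct 1, 2002 + 3 days = Oct 4, 2002.
Pollination is complete: Oct 4, 2002 + 27 days = Oct 31, 2002.
Fruit set is observed: Oct 31, 2002 + 39 days = Dec 9, 2002.
The fruit ripens: Dec 9, 2002 + 17 days = Dec 26, 2002.
Harvest takes place: Dec 26, 2002 + 25 days = Jan 20, 2003.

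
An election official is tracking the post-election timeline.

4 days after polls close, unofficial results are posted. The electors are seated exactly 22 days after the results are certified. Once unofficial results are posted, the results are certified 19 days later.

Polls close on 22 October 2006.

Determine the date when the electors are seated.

Polls close: Oct 22, 2006.
Unofficial results are posted: Oct 22, 2006 + 4 days = Oct 26, 2006.
The results are certified: Oct 26, 2006 + 19 days = Nov 14, 2006.
The electors are seated: Nov 14, 2006 + 22 days = Dec 6, 2006.

6 December 2006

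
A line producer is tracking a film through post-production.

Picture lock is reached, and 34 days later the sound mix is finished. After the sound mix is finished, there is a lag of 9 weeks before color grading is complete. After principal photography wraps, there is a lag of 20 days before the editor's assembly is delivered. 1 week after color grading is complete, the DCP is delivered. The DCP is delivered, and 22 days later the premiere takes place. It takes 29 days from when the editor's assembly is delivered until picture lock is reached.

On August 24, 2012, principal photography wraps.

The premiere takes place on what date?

February 15, 2013

Principal photography wraps: Aug 24, 2012.
The editor's assembly is delivered: Aug 24, 2012 + 20 days = Sep 13, 2012.
Picture lock is reached: Sep 13, 2012 + 29 days = Oct 12, 2012.
The sound mix is finished: Oct 12, 2012 + 34 days = Nov 15, 2012.
Color grading is complete: Nov 15, 2012 + 9 weeks = Jan 17, 2013.
The DCP is delivered: Jan 17, 2013 + 1 week = Jan 24, 2013.
The premiere takes place: Jan 24, 2013 + 22 days = Feb 15, 2013.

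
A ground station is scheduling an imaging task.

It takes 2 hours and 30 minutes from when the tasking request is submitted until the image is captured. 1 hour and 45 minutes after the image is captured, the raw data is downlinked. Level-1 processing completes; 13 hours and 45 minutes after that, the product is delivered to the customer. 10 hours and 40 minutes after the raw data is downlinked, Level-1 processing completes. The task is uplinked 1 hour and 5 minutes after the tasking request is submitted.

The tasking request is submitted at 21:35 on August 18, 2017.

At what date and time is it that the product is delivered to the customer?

The tasking request is submitted: 21:35 Aug 18, 2017.
The image is captured: 21:35 Aug 18, 2017 + 2h30m = 00:05 Aug 19, 2017.
The raw data is downlinked: 00:05 Aug 19, 2017 + 1h45m = 01:50 Aug 19, 2017.
Level-1 processing completes: 01:50 Aug 19, 2017 + 10h40m = 12:30 Aug 19, 2017.
The product is delivered to the customer: 12:30 Aug 19, 2017 + 13h45m = 02:15 Aug 20, 2017.

02:15 on August 20, 2017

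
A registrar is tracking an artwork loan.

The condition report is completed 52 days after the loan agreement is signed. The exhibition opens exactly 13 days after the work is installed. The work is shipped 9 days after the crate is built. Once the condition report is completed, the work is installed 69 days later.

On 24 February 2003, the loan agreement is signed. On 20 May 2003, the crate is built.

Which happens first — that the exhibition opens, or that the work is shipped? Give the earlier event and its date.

The work is shipped — 29 May 2003

The loan agreement is signed: Feb 24, 2003.
The condition report is completed: Feb 24, 2003 + 52 days = Apr 17, 2003.
The work is installed: Apr 17, 2003 + 69 days = Jun 25, 2003.
The exhibition opens: Jun 25, 2003 + 13 days = Jul 8, 2003.
The crate is built: May 20, 2003.
The work is shipped: May 20, 2003 + 9 days = May 29, 2003.
Comparing: the exhibition opens on Jul 8, 2003 vs the work is shipped on May 29, 2003. Earlier: the work is shipped.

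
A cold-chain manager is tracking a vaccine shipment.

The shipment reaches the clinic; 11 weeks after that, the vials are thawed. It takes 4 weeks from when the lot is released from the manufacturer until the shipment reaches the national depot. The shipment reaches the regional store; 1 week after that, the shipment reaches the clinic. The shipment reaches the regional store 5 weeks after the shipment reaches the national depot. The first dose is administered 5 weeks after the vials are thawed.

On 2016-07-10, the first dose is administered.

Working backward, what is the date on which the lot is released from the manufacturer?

The first dose is administered: Jul 10, 2016.
The vials are thawed: Jul 10, 2016 − 5 weeks = Jun 5, 2016.
The shipment reaches the clinic: Jun 5, 2016 − 11 weeks = Mar 20, 2016.
The shipment reaches the regional store: Mar 20, 2016 − 1 week = Mar 13, 2016.
The shipment reaches the national depot: Mar 13, 2016 − 5 weeks = Feb 7, 2016.
The lot is released from the manufacturer: Feb 7, 2016 − 4 weeks = Jan 10, 2016.

2016-01-10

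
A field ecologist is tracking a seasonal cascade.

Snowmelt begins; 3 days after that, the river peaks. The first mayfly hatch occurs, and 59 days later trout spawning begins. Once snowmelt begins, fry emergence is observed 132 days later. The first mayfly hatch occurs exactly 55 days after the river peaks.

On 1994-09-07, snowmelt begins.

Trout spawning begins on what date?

1995-01-02

Snowmelt begins: Sep 7, 1994.
The river peaks: Sep 7, 1994 + 3 days = Sep 10, 1994.
The first mayfly hatch occurs: Sep 10, 1994 + 55 days = Nov 4, 1994.
Trout spawning begins: Nov 4, 1994 + 59 days = Jan 2, 1995.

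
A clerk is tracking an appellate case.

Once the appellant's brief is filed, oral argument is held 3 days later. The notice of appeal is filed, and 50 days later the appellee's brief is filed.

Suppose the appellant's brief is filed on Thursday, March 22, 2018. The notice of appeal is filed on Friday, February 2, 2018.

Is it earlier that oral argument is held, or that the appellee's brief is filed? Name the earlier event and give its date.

The appellant's brief is filed: Mar 22, 2018.
Oral argument is held: Mar 22, 2018 + 3 days = Mar 25, 2018.
The notice of appeal is filed: Feb 2, 2018.
The appellee's brief is filed: Feb 2, 2018 + 50 days = Mar 24, 2018.
Comparing: oral argument is held on Mar 25, 2018 vs the appellee's brief is filed on Mar 24, 2018. Earlier: the appellee's brief is filed.

The appellee's brief is filed — Saturday, March 24, 2018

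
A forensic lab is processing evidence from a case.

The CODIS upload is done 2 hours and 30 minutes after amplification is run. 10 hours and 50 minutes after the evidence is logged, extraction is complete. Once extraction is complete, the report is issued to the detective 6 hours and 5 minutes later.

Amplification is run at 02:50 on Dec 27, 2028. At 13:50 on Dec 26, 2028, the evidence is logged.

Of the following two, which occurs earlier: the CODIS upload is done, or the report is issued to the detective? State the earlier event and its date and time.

The CODIS upload is done — 05:20 on Dec 27, 2028

Amplification is run: 02:50 Dec 27, 2028.
The CODIS upload is done: 02:50 Dec 27, 2028 + 2h30m = 05:20 Dec 27, 2028.
The evidence is logged: 13:50 Dec 26, 2028.
Extraction is complete: 13:50 Dec 26, 2028 + 10h50m = 00:40 Dec 27, 2028.
The report is issued to the detective: 00:40 Dec 27, 2028 + 6h05m = 06:45 Dec 27, 2028.
Comparing: the CODIS upload is done at 05:20 Dec 27, 2028 vs the report is issued to the detective at 06:45 Dec 27, 2028. Earlier: the CODIS upload is done.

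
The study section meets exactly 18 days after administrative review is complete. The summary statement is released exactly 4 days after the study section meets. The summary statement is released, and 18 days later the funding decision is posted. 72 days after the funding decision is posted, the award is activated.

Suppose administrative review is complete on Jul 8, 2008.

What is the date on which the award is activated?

Administrative review is complete: Jul 8, 2008.
The study section meets: Jul 8, 2008 + 18 days = Jul 26, 2008.
The summary statement is released: Jul 26, 2008 + 4 days = Jul 30, 2008.
The funding decision is posted: Jul 30, 2008 + 18 days = Aug 17, 2008.
The award is activated: Aug 17, 2008 + 72 days = Oct 28, 2008.

Oct 28, 2008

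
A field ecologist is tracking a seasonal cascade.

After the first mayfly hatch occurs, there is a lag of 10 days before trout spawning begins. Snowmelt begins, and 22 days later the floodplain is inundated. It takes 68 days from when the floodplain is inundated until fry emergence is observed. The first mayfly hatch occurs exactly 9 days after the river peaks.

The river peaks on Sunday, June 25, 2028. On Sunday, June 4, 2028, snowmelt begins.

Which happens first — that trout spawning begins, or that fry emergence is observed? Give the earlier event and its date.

The river peaks: Jun 25, 2028.
The first mayfly hatch occurs: Jun 25, 2028 + 9 days = Jul 4, 2028.
Trout spawning begins: Jul 4, 2028 + 10 days = Jul 14, 2028.
Snowmelt begins: Jun 4, 2028.
The floodplain is inundated: Jun 4, 2028 + 22 days = Jun 26, 2028.
Fry emergence is observed: Jun 26, 2028 + 68 days = Sep 2, 2028.
Comparing: trout spawning begins on Jul 14, 2028 vs fry emergence is observed on Sep 2, 2028. Earlier: trout spawning begins.

Trout spawning begins — Friday, July 14, 2028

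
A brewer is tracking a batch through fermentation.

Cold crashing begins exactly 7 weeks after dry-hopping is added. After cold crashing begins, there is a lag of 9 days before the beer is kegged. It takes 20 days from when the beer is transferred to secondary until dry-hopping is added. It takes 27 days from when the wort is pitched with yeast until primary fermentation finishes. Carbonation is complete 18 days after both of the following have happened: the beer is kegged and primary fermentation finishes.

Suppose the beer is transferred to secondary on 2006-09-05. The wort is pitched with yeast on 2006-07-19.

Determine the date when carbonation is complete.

The beer is transferred to secondary: Sep 5, 2006.
Dry-hopping is added: Sep 5, 2006 + 20 days = Sep 25, 2006.
Cold crashing begins: Sep 25, 2006 + 7 weeks = Nov 13, 2006.
The beer is kegged: Nov 13, 2006 + 9 days = Nov 22, 2006.
The wort is pitched with yeast: Jul 19, 2006.
Primary fermentation finishes: Jul 19, 2006 + 27 days = Aug 15, 2006.
Both prerequisites met — the beer is kegged (Nov 22, 2006), primary fermentation finishes (Aug 15, 2006); the later is Nov 22, 2006.
Carbonation is complete: Nov 22, 2006 + 18 days = Dec 10, 2006.

2006-12-10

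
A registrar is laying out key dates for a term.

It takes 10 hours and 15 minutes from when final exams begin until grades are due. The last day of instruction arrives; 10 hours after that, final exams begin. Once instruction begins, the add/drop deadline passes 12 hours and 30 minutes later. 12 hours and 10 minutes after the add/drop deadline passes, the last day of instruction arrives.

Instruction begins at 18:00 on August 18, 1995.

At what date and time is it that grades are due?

14:55 on August 20, 1995

Instruction begins: 18:00 Aug 18, 1995.
The add/drop deadline passes: 18:00 Aug 18, 1995 + 12h30m = 06:30 Aug 19, 1995.
The last day of instruction arrives: 06:30 Aug 19, 1995 + 12h10m = 18:40 Aug 19, 1995.
Final exams begin: 18:40 Aug 19, 1995 + 10h = 04:40 Aug 20, 1995.
Grades are due: 04:40 Aug 20, 1995 + 10h15m = 14:55 Aug 20, 1995.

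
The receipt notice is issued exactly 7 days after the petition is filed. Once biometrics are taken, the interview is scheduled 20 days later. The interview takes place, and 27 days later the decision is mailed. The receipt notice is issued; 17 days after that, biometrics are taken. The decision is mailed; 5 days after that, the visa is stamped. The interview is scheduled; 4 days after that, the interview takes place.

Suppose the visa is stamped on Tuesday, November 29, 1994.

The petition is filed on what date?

The visa is stamped: Nov 29, 1994.
The decision is mailed: Nov 29, 1994 − 5 days = Nov 24, 1994.
The interview takes place: Nov 24, 1994 − 27 days = Oct 28, 1994.
The interview is scheduled: Oct 28, 1994 − 4 days = Oct 24, 1994.
Biometrics are taken: Oct 24, 1994 − 20 days = Oct 4, 1994.
The receipt notice is issued: Oct 4, 1994 − 17 days = Sep 17, 1994.
The petition is filed: Sep 17, 1994 − 7 days = Sep 10, 1994.

Saturday, September 10, 1994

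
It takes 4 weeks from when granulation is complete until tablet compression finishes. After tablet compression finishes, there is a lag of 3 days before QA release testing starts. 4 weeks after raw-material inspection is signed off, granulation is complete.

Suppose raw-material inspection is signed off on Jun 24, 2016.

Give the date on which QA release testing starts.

Aug 22, 2016

Raw-material inspection is signed off: Jun 24, 2016.
Granulation is complete: Jun 24, 2016 + 4 weeks = Jul 22, 2016.
Tablet compression finishes: Jul 22, 2016 + 4 weeks = Aug 19, 2016.
QA release testing starts: Aug 19, 2016 + 3 days = Aug 22, 2016.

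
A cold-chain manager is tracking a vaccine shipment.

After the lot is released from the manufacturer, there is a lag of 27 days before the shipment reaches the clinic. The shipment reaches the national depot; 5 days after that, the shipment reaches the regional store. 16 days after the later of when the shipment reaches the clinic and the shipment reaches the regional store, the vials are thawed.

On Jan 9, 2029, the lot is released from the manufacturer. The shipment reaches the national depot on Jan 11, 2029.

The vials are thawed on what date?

Feb 21, 2029

The lot is released from the manufacturer: Jan 9, 2029.
The shipment reaches the clinic: Jan 9, 2029 + 27 days = Feb 5, 2029.
The shipment reaches the national depot: Jan 11, 2029.
The shipment reaches the regional store: Jan 11, 2029 + 5 days = Jan 16, 2029.
Both prerequisites met — the shipment reaches the clinic (Feb 5, 2029), the shipment reaches the regional store (Jan 16, 2029); the later is Feb 5, 2029.
The vials are thawed: Feb 5, 2029 + 16 days = Feb 21, 2029.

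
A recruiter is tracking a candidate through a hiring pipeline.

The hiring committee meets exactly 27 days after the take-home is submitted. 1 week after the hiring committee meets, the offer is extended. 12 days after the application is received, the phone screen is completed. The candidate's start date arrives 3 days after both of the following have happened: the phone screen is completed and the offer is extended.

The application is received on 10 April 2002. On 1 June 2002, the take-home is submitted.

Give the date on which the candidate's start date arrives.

The application is received: Apr 10, 2002.
The phone screen is completed: Apr 10, 2002 + 12 days = Apr 22, 2002.
The take-home is submitted: Jun 1, 2002.
The hiring committee meets: Jun 1, 2002 + 27 days = Jun 28, 2002.
The offer is extended: Jun 28, 2002 + 1 week = Jul 5, 2002.
Both prerequisites met — the phone screen is completed (Apr 22, 2002), the offer is extended (Jul 5, 2002); the later is Jul 5, 2002.
The candidate's start date arrives: Jul 5, 2002 + 3 days = Jul 8, 2002.

8 July 2002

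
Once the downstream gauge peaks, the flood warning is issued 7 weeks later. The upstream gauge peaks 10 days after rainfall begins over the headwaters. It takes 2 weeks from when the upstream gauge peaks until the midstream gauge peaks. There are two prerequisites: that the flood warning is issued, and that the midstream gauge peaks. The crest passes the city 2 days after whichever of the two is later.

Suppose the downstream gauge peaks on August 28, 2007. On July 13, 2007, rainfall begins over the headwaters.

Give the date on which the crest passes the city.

October 18, 2007

The downstream gauge peaks: Aug 28, 2007.
The flood warning is issued: Aug 28, 2007 + 7 weeks = Oct 16, 2007.
Rainfall begins over the headwaters: Jul 13, 2007.
The upstream gauge peaks: Jul 13, 2007 + 10 days = Jul 23, 2007.
The midstream gauge peaks: Jul 23, 2007 + 2 weeks = Aug 6, 2007.
Both prerequisites met — the flood warning is issued (Oct 16, 2007), the midstream gauge peaks (Aug 6, 2007); the later is Oct 16, 2007.
The crest passes the city: Oct 16, 2007 + 2 days = Oct 18, 2007.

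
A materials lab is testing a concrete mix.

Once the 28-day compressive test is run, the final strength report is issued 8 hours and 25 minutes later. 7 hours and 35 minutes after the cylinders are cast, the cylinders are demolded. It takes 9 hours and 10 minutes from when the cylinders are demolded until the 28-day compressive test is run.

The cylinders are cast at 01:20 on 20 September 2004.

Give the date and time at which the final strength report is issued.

The cylinders are cast: 01:20 Sep 20, 2004.
The cylinders are demolded: 01:20 Sep 20, 2004 + 7h35m = 08:55 Sep 20, 2004.
The 28-day compressive test is run: 08:55 Sep 20, 2004 + 9h10m = 18:05 Sep 20, 2004.
The final strength report is issued: 18:05 Sep 20, 2004 + 8h25m = 02:30 Sep 21, 2004.

02:30 on 21 September 2004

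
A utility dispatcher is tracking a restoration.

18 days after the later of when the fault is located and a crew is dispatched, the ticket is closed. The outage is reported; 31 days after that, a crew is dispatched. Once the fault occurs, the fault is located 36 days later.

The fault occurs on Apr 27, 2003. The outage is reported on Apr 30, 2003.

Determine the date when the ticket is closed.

Jun 20, 2003

The fault occurs: Apr 27, 2003.
The fault is located: Apr 27, 2003 + 36 days = Jun 2, 2003.
The outage is reported: Apr 30, 2003.
A crew is dispatched: Apr 30, 2003 + 31 days = May 31, 2003.
Both prerequisites met — the fault is located (Jun 2, 2003), a crew is dispatched (May 31, 2003); the later is Jun 2, 2003.
The ticket is closed: Jun 2, 2003 + 18 days = Jun 20, 2003.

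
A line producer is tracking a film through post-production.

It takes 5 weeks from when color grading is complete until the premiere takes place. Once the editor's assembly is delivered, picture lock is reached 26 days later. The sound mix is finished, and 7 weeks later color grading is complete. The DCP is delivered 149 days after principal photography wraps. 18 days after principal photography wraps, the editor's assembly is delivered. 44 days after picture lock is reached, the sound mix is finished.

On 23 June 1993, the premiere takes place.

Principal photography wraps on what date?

2 January 1993

The premiere takes place: Jun 23, 1993.
Color grading is complete: Jun 23, 1993 − 5 weeks = May 19, 1993.
The sound mix is finished: May 19, 1993 − 7 weeks = Mar 31, 1993.
Picture lock is reached: Mar 31, 1993 − 44 days = Feb 15, 1993.
The editor's assembly is delivered: Feb 15, 1993 − 26 days = Jan 20, 1993.
Principal photography wraps: Jan 20, 1993 − 18 days = Jan 2, 1993.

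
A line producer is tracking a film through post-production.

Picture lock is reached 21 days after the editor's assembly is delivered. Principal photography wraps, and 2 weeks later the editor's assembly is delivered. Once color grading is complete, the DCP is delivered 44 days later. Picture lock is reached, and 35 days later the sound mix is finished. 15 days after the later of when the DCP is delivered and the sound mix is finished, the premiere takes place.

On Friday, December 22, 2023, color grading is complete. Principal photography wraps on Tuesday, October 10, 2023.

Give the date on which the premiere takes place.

Color grading is complete: Dec 22, 2023.
The DCP is delivered: Dec 22, 2023 + 44 days = Feb 4, 2024.
Principal photography wraps: Oct 10, 2023.
The editor's assembly is delivered: Oct 10, 2023 + 2 weeks = Oct 24, 2023.
Picture lock is reached: Oct 24, 2023 + 21 days = Nov 14, 2023.
The sound mix is finished: Nov 14, 2023 + 35 days = Dec 19, 2023.
Both prerequisites met — the DCP is delivered (Feb 4, 2024), the sound mix is finished (Dec 19, 2023); the later is Feb 4, 2024.
The premiere takes place: Feb 4, 2024 + 15 days = Feb 19, 2024.

Monday, February 19, 2024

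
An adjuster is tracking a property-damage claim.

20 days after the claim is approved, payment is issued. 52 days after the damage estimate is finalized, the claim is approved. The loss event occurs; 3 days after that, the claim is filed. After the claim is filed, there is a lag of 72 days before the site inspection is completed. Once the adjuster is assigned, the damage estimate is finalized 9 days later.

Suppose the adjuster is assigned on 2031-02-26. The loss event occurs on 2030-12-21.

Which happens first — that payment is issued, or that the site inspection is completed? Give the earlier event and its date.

The adjuster is assigned: Feb 26, 2031.
The damage estimate is finalized: Feb 26, 2031 + 9 days = Mar 7, 2031.
The claim is approved: Mar 7, 2031 + 52 days = Apr 28, 2031.
Payment is issued: Apr 28, 2031 + 20 days = May 18, 2031.
The loss event occurs: Dec 21, 2030.
The claim is filed: Dec 21, 2030 + 3 days = Dec 24, 2030.
The site inspection is completed: Dec 24, 2030 + 72 days = Mar 6, 2031.
Comparing: payment is issued on May 18, 2031 vs the site inspection is completed on Mar 6, 2031. Earlier: the site inspection is completed.

The site inspection is completed — 2031-03-06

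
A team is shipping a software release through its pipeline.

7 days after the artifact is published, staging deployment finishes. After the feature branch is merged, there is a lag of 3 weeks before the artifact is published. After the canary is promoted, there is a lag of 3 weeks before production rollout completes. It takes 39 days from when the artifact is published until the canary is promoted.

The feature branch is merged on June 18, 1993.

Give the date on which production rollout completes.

The feature branch is merged: Jun 18, 1993.
The artifact is published: Jun 18, 1993 + 3 weeks = Jul 9, 1993.
The canary is promoted: Jul 9, 1993 + 39 days = Aug 17, 1993.
Production rollout completes: Aug 17, 1993 + 3 weeks = Sep 7, 1993.

September 7, 1993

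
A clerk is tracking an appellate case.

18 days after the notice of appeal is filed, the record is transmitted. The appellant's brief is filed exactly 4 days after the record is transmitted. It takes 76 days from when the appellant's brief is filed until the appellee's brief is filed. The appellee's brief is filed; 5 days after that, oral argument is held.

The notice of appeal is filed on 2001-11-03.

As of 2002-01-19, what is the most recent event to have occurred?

The appellant's brief is filed

The notice of appeal is filed: Nov 3, 2001.
The record is transmitted: Nov 3, 2001 + 18 days = Nov 21, 2001.
The appellant's brief is filed: Nov 21, 2001 + 4 days = Nov 25, 2001.
The appellee's brief is filed: Nov 25, 2001 + 76 days = Feb 9, 2002.
Oral argument is held: Feb 9, 2002 + 5 days = Feb 14, 2002.
Jan 19, 2002 falls between when the appellant's brief is filed (Nov 25, 2001) and when the appellee's brief is filed (Feb 9, 2002).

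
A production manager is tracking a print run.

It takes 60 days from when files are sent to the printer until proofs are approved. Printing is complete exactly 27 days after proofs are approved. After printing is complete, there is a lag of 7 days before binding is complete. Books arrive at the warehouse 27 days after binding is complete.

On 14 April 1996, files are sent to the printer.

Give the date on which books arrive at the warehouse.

Files are sent to the printer: Apr 14, 1996.
Proofs are approved: Apr 14, 1996 + 60 days = Jun 13, 1996.
Printing is complete: Jun 13, 1996 + 27 days = Jul 10, 1996.
Binding is complete: Jul 10, 1996 + 7 days = Jul 17, 1996.
Books arrive at the warehouse: Jul 17, 1996 + 27 days = Aug 13, 1996.

13 August 1996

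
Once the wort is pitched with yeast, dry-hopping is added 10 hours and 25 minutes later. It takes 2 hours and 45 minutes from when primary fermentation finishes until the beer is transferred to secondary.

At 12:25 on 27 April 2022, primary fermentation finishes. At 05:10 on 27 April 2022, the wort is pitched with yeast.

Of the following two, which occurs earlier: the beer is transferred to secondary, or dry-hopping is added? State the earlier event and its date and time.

The beer is transferred to secondary — 15:10 on 27 April 2022

Primary fermentation finishes: 12:25 Apr 27, 2022.
The beer is transferred to secondary: 12:25 Apr 27, 2022 + 2h45m = 15:10 Apr 27, 2022.
The wort is pitched with yeast: 05:10 Apr 27, 2022.
Dry-hopping is added: 05:10 Apr 27, 2022 + 10h25m = 15:35 Apr 27, 2022.
Comparing: the beer is transferred to secondary at 15:10 Apr 27, 2022 vs dry-hopping is added at 15:35 Apr 27, 2022. Earlier: the beer is transferred to secondary.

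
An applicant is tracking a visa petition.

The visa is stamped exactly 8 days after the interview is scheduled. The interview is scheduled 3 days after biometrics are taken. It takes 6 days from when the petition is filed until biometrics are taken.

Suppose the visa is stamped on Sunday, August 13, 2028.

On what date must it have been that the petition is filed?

The visa is stamped: Aug 13, 2028.
The interview is scheduled: Aug 13, 2028 − 8 days = Aug 5, 2028.
Biometrics are taken: Aug 5, 2028 − 3 days = Aug 2, 2028.
The petition is filed: Aug 2, 2028 − 6 days = Jul 27, 2028.

Thursday, July 27, 2028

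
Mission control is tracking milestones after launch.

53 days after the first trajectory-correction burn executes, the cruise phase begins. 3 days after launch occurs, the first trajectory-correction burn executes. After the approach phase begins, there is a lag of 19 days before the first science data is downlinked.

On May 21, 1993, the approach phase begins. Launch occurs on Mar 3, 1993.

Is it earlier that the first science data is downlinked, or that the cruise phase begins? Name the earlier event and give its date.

The cruise phase begins — Apr 28, 1993

The approach phase begins: May 21, 1993.
The first science data is downlinked: May 21, 1993 + 19 days = Jun 9, 1993.
Launch occurs: Mar 3, 1993.
The first trajectory-correction burn executes: Mar 3, 1993 + 3 days = Mar 6, 1993.
The cruise phase begins: Mar 6, 1993 + 53 days = Apr 28, 1993.
Comparing: the first science data is downlinked on Jun 9, 1993 vs the cruise phase begins on Apr 28, 1993. Earlier: the cruise phase begins.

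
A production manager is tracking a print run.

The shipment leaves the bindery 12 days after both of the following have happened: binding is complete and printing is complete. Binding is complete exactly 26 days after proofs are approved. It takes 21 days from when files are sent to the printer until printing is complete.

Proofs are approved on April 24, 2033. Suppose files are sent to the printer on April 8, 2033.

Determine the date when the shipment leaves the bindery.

June 1, 2033

Proofs are approved: Apr 24, 2033.
Binding is complete: Apr 24, 2033 + 26 days = May 20, 2033.
Files are sent to the printer: Apr 8, 2033.
Printing is complete: Apr 8, 2033 + 21 days = Apr 29, 2033.
Both prerequisites met — binding is complete (May 20, 2033), printing is complete (Apr 29, 2033); the later is May 20, 2033.
The shipment leaves the bindery: May 20, 2033 + 12 days = Jun 1, 2033.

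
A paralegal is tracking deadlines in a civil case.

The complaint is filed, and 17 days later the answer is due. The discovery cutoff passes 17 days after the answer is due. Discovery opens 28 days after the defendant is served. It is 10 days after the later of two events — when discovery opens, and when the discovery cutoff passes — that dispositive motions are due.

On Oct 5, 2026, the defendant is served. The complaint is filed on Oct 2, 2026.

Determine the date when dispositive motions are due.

The defendant is served: Oct 5, 2026.
Discovery opens: Oct 5, 2026 + 28 days = Nov 2, 2026.
The complaint is filed: Oct 2, 2026.
The answer is due: Oct 2, 2026 + 17 days = Oct 19, 2026.
The discovery cutoff passes: Oct 19, 2026 + 17 days = Nov 5, 2026.
Both prerequisites met — discovery opens (Nov 2, 2026), the discovery cutoff passes (Nov 5, 2026); the later is Nov 5, 2026.
Dispositive motions are due: Nov 5, 2026 + 10 days = Nov 15, 2026.

Nov 15, 2026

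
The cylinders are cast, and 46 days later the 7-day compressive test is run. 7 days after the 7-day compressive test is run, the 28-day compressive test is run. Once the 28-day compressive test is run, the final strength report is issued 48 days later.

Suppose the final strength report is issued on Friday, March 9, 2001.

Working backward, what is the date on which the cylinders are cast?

Tuesday, November 28, 2000

The final strength report is issued: Mar 9, 2001.
The 28-day compressive test is run: Mar 9, 2001 − 48 days = Jan 20, 2001.
The 7-day compressive test is run: Jan 20, 2001 − 7 days = Jan 13, 2001.
The cylinders are cast: Jan 13, 2001 − 46 days = Nov 28, 2000.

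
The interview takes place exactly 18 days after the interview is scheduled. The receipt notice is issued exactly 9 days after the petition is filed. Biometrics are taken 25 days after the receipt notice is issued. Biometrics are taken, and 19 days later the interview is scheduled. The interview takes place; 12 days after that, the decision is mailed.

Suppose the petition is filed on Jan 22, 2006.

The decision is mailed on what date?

Apr 15, 2006

The petition is filed: Jan 22, 2006.
The receipt notice is issued: Jan 22, 2006 + 9 days = Jan 31, 2006.
Biometrics are taken: Jan 31, 2006 + 25 days = Feb 25, 2006.
The interview is scheduled: Feb 25, 2006 + 19 days = Mar 16, 2006.
The interview takes place: Mar 16, 2006 + 18 days = Apr 3, 2006.
The decision is mailed: Apr 3, 2006 + 12 days = Apr 15, 2006.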